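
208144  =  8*26018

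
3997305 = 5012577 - 1015272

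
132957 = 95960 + 36997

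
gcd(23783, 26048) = 1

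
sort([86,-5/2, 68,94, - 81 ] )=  [ - 81, - 5/2,68, 86, 94 ]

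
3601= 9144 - 5543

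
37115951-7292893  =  29823058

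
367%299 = 68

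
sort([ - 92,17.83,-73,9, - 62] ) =[  -  92,  -  73, - 62, 9,17.83 ] 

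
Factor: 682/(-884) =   -  2^( - 1)*11^1*13^(-1)*17^( - 1 )*31^1 = - 341/442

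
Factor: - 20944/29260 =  - 68/95 = - 2^2 * 5^( - 1)*17^1 * 19^( - 1 )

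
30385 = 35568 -5183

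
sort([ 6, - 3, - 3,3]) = [ - 3, - 3 , 3, 6]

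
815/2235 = 163/447 = 0.36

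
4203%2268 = 1935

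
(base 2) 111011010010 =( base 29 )4eo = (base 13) 195B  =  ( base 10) 3794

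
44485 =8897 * 5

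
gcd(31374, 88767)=63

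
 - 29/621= - 29/621 = - 0.05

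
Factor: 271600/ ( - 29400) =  -2^1 * 3^(  -  1) *7^(-1 ) *97^1 = - 194/21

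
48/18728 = 6/2341 = 0.00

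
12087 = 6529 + 5558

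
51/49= 51/49 = 1.04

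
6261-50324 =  - 44063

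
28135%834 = 613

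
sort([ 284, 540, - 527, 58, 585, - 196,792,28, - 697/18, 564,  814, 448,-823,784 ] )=[ - 823 , - 527,  -  196, -697/18,  28,58,284,448, 540,  564, 585,784, 792, 814]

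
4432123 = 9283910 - 4851787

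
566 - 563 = 3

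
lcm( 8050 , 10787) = 539350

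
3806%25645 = 3806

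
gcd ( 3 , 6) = 3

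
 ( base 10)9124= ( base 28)BHO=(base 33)8CG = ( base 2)10001110100100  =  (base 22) iig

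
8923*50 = 446150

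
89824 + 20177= 110001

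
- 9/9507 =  - 1 + 3166/3169 = - 0.00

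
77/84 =11/12 = 0.92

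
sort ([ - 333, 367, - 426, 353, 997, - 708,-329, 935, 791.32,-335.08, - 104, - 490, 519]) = [ - 708, - 490,-426, - 335.08, - 333, - 329, - 104,353 , 367, 519 , 791.32,935,997] 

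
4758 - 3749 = 1009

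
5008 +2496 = 7504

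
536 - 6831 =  - 6295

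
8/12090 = 4/6045=0.00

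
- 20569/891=-20569/891  =  - 23.09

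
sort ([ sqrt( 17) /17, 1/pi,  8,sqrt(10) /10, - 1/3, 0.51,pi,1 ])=[ - 1/3,sqrt( 17 )/17,  sqrt(10 ) /10, 1/pi, 0.51,1, pi, 8]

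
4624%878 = 234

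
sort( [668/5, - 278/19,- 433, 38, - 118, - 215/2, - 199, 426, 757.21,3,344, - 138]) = [ -433, - 199,-138,- 118,  -  215/2 , - 278/19, 3, 38, 668/5,  344, 426, 757.21]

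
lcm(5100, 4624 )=346800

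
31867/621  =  51 + 196/621 = 51.32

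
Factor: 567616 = 2^6*7^2*181^1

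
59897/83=59897/83= 721.65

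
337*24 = 8088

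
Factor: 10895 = 5^1*2179^1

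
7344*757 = 5559408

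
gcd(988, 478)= 2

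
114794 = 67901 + 46893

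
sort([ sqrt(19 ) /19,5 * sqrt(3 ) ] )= [sqrt (19)/19, 5*sqrt( 3)]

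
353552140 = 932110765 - 578558625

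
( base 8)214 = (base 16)8c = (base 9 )165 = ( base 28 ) 50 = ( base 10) 140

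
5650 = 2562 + 3088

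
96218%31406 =2000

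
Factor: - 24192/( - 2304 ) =21/2 = 2^( - 1)*3^1*7^1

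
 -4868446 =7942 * ( - 613 ) 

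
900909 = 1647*547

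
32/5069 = 32/5069 = 0.01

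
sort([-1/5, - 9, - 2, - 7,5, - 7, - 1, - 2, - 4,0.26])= [ - 9, - 7, - 7, - 4, - 2, - 2, - 1, - 1/5,0.26,5 ]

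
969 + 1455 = 2424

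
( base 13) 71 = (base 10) 92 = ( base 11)84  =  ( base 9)112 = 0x5C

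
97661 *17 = 1660237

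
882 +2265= 3147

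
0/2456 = 0 = 0.00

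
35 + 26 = 61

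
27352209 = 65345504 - 37993295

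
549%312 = 237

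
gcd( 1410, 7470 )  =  30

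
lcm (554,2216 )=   2216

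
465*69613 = 32370045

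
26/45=26/45=0.58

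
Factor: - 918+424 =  - 2^1*13^1*19^1= - 494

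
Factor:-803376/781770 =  - 133896/130295 = - 2^3*3^1*5^(-1 )*7^1* 11^( - 1 )*23^( - 1 )*103^(-1)*797^1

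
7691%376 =171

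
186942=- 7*(-26706) 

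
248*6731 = 1669288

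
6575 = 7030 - 455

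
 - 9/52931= - 1 + 52922/52931  =  - 0.00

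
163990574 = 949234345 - 785243771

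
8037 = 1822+6215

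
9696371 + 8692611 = 18388982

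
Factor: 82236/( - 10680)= - 77/10 = - 2^(  -  1 )*5^(  -  1)*7^1*11^1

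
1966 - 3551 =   -  1585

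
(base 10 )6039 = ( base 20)f1j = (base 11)45a0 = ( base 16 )1797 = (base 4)1132113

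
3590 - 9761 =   -  6171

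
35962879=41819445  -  5856566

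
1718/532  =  859/266  =  3.23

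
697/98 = 697/98  =  7.11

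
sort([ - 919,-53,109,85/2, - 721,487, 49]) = [ - 919 , - 721, - 53,  85/2, 49,  109, 487]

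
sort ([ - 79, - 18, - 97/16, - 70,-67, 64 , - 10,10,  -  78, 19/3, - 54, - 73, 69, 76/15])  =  [ - 79, -78, - 73,-70, - 67, - 54,-18, - 10,  -  97/16,76/15, 19/3,10,64,69 ] 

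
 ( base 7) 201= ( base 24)43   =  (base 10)99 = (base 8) 143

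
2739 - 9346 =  - 6607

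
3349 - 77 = 3272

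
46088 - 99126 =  -53038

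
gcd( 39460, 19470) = 10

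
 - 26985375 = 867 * ( - 31125 )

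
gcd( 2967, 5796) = 69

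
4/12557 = 4/12557 = 0.00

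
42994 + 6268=49262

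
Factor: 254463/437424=2^( - 4) * 11^2*13^(-1)=121/208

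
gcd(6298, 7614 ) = 94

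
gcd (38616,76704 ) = 24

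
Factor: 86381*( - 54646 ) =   -  2^1*89^1*307^1*86381^1 = - 4720376126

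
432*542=234144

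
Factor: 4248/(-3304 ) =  - 9/7 = -3^2*7^( - 1)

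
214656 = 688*312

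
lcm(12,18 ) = 36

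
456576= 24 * 19024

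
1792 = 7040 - 5248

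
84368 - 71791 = 12577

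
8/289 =8/289  =  0.03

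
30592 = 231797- 201205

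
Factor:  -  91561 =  - 19^1*61^1*79^1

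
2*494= 988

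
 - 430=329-759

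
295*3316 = 978220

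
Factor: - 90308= - 2^2*107^1*211^1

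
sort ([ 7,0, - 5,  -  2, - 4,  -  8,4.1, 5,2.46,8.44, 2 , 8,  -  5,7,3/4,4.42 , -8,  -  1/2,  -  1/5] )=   [  -  8,-8, - 5,  -  5, - 4, - 2,  -  1/2, - 1/5, 0,3/4,2,2.46,4.1,4.42, 5,7,  7,8,8.44]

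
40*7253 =290120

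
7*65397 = 457779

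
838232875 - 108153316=730079559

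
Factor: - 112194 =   -  2^1*3^2*23^1* 271^1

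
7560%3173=1214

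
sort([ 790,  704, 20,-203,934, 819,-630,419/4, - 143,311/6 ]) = [  -  630,-203, - 143, 20, 311/6,419/4, 704,790,819,934]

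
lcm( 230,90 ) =2070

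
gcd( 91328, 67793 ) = 1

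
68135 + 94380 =162515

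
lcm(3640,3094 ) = 61880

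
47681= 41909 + 5772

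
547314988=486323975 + 60991013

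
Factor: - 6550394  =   - 2^1*3275197^1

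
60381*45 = 2717145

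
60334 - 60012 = 322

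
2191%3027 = 2191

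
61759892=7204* 8573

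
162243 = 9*18027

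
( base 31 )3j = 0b1110000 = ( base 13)88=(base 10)112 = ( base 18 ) 64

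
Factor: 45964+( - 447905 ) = -401941  =  -113^1*3557^1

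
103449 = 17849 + 85600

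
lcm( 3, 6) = 6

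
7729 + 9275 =17004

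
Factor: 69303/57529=3^1 * 13^1*1777^1*57529^( - 1)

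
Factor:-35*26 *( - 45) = 2^1*3^2  *5^2*7^1*13^1 = 40950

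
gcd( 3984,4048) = 16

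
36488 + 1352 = 37840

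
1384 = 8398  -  7014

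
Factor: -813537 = -3^3*29^1*1039^1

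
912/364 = 228/91 = 2.51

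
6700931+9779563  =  16480494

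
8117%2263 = 1328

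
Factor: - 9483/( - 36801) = 109/423  =  3^( - 2 ) * 47^( - 1)*109^1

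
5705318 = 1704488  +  4000830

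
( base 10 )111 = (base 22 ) 51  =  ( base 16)6F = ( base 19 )5G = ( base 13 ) 87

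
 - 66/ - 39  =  22/13 = 1.69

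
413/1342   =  413/1342 = 0.31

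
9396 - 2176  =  7220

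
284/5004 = 71/1251=0.06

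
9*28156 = 253404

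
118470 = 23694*5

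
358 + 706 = 1064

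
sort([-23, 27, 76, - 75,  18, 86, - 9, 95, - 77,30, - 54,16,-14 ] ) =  [  -  77, - 75 ,-54 , - 23, - 14,-9,16,18, 27, 30,76,86,95]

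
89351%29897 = 29557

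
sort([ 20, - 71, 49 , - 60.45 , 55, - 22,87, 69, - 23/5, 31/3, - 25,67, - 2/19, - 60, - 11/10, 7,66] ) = [-71, - 60.45,  -  60,- 25, - 22, - 23/5 , - 11/10, - 2/19 , 7 , 31/3,20, 49, 55, 66,67,69, 87] 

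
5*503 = 2515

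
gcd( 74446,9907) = 1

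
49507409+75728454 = 125235863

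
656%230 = 196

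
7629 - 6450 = 1179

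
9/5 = 9/5=   1.80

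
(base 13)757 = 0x4e7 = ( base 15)58a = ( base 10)1255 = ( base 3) 1201111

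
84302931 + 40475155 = 124778086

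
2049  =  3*683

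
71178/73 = 975+ 3/73 = 975.04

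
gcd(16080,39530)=670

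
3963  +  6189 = 10152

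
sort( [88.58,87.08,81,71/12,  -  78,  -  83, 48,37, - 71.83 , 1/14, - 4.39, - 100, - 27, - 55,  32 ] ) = [ - 100,-83,-78, - 71.83, - 55, - 27, - 4.39  ,  1/14,71/12, 32, 37, 48,81, 87.08, 88.58]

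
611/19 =32 + 3/19 = 32.16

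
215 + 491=706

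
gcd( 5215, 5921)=1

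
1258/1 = 1258 = 1258.00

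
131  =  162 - 31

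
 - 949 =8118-9067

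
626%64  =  50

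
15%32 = 15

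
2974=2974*1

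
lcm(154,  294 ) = 3234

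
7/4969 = 7/4969 = 0.00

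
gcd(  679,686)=7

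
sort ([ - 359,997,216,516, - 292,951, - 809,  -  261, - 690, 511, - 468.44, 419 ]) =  [ - 809, - 690, - 468.44,  -  359,  -  292, - 261,216 , 419,511, 516, 951,997] 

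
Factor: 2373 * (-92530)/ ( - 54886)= 3^1*5^1*7^1 *13^(  -  1)*19^1*113^1 * 487^1 *2111^(-1) = 109786845/27443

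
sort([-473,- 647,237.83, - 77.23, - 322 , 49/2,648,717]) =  [ - 647, - 473, - 322 , - 77.23, 49/2,237.83,648,717 ]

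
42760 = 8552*5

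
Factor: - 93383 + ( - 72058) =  - 165441 = - 3^1*55147^1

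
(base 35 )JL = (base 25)12B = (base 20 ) 1e6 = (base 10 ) 686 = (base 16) 2AE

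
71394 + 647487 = 718881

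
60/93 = 20/31  =  0.65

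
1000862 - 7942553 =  -6941691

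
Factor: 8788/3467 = 2^2*13^3 *3467^(-1) 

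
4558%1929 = 700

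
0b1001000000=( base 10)576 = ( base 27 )l9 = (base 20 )18G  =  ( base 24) 100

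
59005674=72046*819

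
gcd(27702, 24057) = 729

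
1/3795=1/3795 = 0.00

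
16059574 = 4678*3433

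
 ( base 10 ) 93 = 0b1011101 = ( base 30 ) 33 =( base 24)3L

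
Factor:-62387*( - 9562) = 2^1* 7^1*13^1*683^1*4799^1 = 596544494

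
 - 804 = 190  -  994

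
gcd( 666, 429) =3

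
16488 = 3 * 5496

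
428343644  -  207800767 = 220542877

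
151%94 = 57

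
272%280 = 272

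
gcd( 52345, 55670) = 95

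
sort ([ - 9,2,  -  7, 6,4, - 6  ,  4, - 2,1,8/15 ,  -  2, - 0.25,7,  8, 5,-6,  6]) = [- 9, -7, -6,  -  6, - 2 ,-2,  -  0.25,8/15, 1,2,4,4,5,6,6,7,  8]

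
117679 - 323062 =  - 205383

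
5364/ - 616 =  - 1341/154=- 8.71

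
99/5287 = 99/5287  =  0.02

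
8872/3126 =2  +  1310/1563 = 2.84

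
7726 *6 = 46356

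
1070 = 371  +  699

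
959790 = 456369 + 503421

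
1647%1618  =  29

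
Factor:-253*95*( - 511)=5^1 * 7^1* 11^1 *19^1*23^1 * 73^1 = 12281885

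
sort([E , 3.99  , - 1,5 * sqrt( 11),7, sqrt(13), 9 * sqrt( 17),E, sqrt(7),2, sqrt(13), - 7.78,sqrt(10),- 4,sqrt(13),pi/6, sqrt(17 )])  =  [ - 7.78, -4, - 1, pi/6 , 2, sqrt(7 ),E , E, sqrt(10),sqrt(13), sqrt(13), sqrt( 13) , 3.99, sqrt(17 ), 7, 5 * sqrt(11) , 9 *sqrt(17 ) ] 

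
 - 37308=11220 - 48528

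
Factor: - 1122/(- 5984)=3/16 = 2^( - 4)*3^1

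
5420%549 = 479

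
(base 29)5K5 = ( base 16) 12b6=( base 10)4790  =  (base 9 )6512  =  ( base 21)ai2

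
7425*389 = 2888325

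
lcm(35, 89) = 3115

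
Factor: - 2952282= -2^1*3^1*  492047^1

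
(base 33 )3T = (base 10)128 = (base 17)79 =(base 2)10000000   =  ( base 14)92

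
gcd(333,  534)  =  3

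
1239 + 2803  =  4042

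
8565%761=194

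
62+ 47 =109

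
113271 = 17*6663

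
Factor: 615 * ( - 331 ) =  - 3^1*5^1*41^1*331^1 = - 203565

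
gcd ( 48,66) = 6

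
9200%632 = 352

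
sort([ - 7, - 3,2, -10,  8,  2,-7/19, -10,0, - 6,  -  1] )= [ - 10, - 10,  -  7, - 6, -3,-1 ,-7/19 , 0,2 , 2, 8]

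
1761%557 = 90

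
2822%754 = 560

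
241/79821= 241/79821   =  0.00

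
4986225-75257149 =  - 70270924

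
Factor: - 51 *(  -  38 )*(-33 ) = - 2^1*3^2 * 11^1*17^1*19^1 = - 63954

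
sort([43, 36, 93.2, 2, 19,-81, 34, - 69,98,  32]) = [ - 81, - 69,  2,  19,32, 34,  36, 43,93.2,  98 ] 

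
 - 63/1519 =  - 1 + 208/217 = - 0.04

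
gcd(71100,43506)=18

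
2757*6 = 16542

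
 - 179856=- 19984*9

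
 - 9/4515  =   - 3/1505 =- 0.00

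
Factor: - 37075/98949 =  - 3^ ( - 1)*5^2*1483^1 * 32983^ ( - 1)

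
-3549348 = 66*(- 53778) 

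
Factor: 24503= 107^1 * 229^1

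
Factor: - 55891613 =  - 29^1 * 1927297^1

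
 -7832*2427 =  - 19008264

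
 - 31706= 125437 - 157143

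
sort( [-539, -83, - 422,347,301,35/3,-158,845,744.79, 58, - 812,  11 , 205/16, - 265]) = [ - 812, - 539, - 422, - 265, - 158, - 83,  11, 35/3,  205/16, 58,301, 347, 744.79,845]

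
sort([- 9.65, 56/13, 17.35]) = [ - 9.65, 56/13,17.35 ]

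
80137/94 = 852 + 49/94 = 852.52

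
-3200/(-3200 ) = 1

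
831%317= 197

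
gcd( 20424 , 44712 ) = 552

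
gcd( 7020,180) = 180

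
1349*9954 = 13427946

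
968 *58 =56144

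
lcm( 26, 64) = 832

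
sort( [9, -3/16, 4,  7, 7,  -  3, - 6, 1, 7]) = [ - 6,-3, - 3/16, 1, 4, 7,7,7, 9 ] 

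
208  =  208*1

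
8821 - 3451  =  5370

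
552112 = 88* 6274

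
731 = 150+581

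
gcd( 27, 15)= 3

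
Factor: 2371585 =5^1*17^1*27901^1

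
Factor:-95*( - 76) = 2^2*5^1 * 19^2  =  7220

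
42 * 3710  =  155820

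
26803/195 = 137  +  88/195=   137.45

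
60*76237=4574220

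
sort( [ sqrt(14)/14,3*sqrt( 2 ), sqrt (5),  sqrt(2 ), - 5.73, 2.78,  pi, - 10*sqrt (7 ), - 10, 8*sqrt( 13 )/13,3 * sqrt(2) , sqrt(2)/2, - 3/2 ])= [ - 10*sqrt(  7 ), - 10, - 5.73  , - 3/2, sqrt ( 14)/14,sqrt ( 2 )/2, sqrt( 2 ), 8*sqrt(13)/13, sqrt(5), 2.78, pi,3*sqrt (2 ) , 3*sqrt( 2 )]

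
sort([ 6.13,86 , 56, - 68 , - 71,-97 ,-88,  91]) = [-97,-88,-71, - 68, 6.13, 56,86, 91] 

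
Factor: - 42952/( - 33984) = 91/72 = 2^( - 3 ) * 3^( - 2)*7^1 * 13^1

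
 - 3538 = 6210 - 9748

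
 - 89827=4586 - 94413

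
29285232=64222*456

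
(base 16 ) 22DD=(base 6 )105153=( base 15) 29a0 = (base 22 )I9F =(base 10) 8925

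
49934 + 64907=114841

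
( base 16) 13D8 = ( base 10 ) 5080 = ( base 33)4LV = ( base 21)baj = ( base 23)9dk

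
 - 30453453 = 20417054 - 50870507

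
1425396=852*1673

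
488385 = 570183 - 81798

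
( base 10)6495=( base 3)22220120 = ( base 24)B6F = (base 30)76F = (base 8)14537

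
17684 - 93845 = - 76161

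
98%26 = 20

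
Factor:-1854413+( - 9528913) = -2^1*3^2*179^1*3533^1  =  -11383326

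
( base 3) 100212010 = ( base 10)7185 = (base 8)16021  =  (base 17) 17EB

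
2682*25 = 67050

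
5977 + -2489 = 3488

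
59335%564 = 115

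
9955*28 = 278740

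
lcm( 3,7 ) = 21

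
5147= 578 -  - 4569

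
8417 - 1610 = 6807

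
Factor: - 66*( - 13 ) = 2^1*3^1*11^1*13^1 = 858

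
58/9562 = 29/4781  =  0.01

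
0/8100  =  0 =0.00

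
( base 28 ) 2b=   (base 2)1000011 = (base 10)67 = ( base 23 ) 2l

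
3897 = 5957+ - 2060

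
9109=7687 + 1422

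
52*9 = 468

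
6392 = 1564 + 4828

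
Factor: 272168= 2^3*13^1* 2617^1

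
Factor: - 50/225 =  - 2^1*3^( -2) = -2/9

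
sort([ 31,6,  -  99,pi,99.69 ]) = [  -  99,pi, 6, 31,99.69 ]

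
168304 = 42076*4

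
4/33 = 4/33= 0.12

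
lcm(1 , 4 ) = 4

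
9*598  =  5382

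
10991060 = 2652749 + 8338311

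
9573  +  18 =9591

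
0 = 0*907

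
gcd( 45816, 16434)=498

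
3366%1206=954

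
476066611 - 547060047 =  - 70993436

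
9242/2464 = 4621/1232=3.75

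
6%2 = 0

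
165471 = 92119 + 73352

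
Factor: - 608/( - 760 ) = 4/5  =  2^2*5^( - 1 )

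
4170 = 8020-3850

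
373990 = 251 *1490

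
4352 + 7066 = 11418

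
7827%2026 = 1749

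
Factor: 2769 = 3^1*13^1* 71^1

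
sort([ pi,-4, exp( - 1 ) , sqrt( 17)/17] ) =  [- 4, sqrt( 17 ) /17  ,  exp (-1 ) , pi]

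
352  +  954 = 1306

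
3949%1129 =562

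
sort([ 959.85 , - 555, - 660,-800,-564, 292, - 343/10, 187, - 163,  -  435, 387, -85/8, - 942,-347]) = [ - 942, - 800, - 660,-564 ,- 555, - 435, - 347, -163, - 343/10, - 85/8, 187,292,387,959.85] 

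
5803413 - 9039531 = -3236118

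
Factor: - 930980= - 2^2*5^1 * 46549^1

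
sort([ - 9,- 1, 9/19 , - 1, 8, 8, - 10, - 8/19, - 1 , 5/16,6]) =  [ - 10,  -  9, - 1 , - 1,  -  1, - 8/19, 5/16,  9/19, 6,8 , 8]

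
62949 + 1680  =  64629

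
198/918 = 11/51  =  0.22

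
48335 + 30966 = 79301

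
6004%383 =259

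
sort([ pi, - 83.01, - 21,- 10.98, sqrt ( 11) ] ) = [-83.01 , - 21, - 10.98, pi,sqrt(11)]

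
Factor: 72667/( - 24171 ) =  - 3^( - 1 ) * 7^1 * 1151^(  -  1) * 1483^1 = -  10381/3453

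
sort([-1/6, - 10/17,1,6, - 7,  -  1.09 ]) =[ -7,-1.09,-10/17, - 1/6,  1, 6 ]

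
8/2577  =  8/2577 = 0.00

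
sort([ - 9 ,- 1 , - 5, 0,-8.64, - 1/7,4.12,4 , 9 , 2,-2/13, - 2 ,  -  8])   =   [ - 9, - 8.64,  -  8, - 5,  -  2 , - 1,- 2/13 ,-1/7 , 0,2,4, 4.12,9] 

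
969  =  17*57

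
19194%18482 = 712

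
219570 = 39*5630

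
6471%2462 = 1547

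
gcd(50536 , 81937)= 1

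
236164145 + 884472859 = 1120637004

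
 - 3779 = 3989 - 7768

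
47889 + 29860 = 77749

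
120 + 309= 429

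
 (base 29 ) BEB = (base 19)17eg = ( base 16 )25C4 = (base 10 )9668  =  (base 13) 4529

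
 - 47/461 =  - 47/461 = -  0.10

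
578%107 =43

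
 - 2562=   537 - 3099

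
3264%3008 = 256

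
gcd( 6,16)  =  2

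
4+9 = 13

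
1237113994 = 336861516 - -900252478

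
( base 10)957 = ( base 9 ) 1273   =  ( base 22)1lb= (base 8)1675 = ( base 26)1al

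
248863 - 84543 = 164320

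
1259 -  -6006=7265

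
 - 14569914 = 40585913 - 55155827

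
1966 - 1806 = 160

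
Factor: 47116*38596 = 1818489136 = 2^4*9649^1*11779^1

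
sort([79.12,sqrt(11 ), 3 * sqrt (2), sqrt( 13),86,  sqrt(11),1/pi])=[ 1/pi, sqrt( 11 ), sqrt (11), sqrt(13) , 3*  sqrt(2), 79.12, 86]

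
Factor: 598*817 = 2^1*13^1*19^1*23^1 * 43^1 = 488566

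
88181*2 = 176362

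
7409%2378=275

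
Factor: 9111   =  3^1*3037^1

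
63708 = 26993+36715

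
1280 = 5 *256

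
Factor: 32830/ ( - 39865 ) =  - 2^1*7^1*17^(-1) = - 14/17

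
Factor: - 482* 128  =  -2^8*241^1 = -61696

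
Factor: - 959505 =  - 3^1*5^1 *47^1*1361^1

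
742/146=5 + 6/73 = 5.08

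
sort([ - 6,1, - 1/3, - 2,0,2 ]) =[ - 6, - 2, - 1/3,0,1,2] 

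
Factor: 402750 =2^1*3^2*5^3*179^1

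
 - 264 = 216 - 480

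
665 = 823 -158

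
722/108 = 6 + 37/54 = 6.69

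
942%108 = 78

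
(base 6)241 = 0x61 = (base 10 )97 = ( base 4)1201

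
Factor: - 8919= -3^2*991^1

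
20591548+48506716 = 69098264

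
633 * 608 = 384864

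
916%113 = 12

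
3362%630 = 212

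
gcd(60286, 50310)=86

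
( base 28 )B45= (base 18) 18hb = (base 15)28cb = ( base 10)8741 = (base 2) 10001000100101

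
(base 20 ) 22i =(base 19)273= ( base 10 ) 858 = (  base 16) 35A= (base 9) 1153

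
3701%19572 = 3701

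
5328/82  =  2664/41 = 64.98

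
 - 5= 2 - 7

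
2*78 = 156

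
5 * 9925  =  49625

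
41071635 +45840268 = 86911903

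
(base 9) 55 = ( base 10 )50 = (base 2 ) 110010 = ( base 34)1g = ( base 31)1J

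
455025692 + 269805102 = 724830794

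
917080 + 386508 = 1303588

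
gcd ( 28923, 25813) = 311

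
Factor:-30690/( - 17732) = 45/26 = 2^( - 1)*3^2*5^1*13^( - 1 )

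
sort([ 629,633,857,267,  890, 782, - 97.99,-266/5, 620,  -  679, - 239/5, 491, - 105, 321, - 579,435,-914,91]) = [ - 914,  -  679, - 579, - 105, - 97.99, - 266/5 , - 239/5,91,267, 321, 435, 491, 620, 629,633, 782,857, 890 ]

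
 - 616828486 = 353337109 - 970165595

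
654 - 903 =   -  249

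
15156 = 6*2526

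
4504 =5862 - 1358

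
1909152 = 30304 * 63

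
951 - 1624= - 673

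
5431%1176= 727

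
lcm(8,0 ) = 0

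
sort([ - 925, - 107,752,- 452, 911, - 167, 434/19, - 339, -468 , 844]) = [ -925,-468,  -  452 , - 339, - 167 ,  -  107, 434/19, 752,844,911]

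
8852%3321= 2210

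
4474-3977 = 497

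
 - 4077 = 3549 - 7626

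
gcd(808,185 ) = 1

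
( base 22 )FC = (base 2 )101010110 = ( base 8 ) 526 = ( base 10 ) 342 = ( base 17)132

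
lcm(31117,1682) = 62234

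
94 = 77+17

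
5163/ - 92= - 5163/92= - 56.12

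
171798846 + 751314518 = 923113364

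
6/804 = 1/134  =  0.01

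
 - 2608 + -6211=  - 8819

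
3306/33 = 100 + 2/11  =  100.18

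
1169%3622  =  1169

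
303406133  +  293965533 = 597371666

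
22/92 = 11/46 = 0.24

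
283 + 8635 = 8918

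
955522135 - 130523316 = 824998819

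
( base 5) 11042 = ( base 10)772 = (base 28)RG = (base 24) 184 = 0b1100000100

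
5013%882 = 603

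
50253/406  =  7179/58 = 123.78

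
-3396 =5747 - 9143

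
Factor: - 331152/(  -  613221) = 2^4*7^(-1)*6899^1*29201^( - 1) = 110384/204407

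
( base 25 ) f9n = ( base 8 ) 22627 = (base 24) GGN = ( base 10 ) 9623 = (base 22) jj9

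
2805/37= 75  +  30/37 =75.81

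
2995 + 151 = 3146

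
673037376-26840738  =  646196638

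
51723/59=51723/59 = 876.66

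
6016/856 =7 + 3/107 = 7.03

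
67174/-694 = - 33587/347 = - 96.79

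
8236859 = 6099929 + 2136930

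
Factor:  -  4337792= - 2^7*33889^1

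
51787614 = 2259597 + 49528017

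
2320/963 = 2320/963 = 2.41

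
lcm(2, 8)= 8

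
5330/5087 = 1 + 243/5087 = 1.05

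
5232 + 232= 5464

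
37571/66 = 569 + 17/66  =  569.26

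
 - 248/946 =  - 1 + 349/473 = - 0.26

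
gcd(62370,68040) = 5670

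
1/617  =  1/617 = 0.00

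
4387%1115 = 1042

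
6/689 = 6/689 = 0.01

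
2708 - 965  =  1743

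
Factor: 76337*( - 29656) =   -  2263850072 = - 2^3*11^1*23^1*337^1*3319^1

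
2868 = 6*478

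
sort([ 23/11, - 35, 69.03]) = [ - 35, 23/11, 69.03]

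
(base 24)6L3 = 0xF7B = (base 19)AIB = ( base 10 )3963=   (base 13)1A5B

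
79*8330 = 658070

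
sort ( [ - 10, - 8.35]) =[ - 10, - 8.35] 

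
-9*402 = -3618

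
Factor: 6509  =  23^1 * 283^1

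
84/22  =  42/11 = 3.82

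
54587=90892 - 36305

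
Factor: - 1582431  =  - 3^1*173^1  *3049^1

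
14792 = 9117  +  5675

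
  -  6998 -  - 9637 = 2639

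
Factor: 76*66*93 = 466488 = 2^3 * 3^2*11^1*19^1 * 31^1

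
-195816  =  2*(  -  97908)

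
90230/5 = 18046 = 18046.00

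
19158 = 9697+9461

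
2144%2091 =53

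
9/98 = 9/98 = 0.09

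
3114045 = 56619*55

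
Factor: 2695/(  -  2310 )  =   - 2^( - 1)*3^( - 1) * 7^1 = - 7/6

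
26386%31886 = 26386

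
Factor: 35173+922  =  5^1*7219^1 = 36095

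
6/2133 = 2/711=0.00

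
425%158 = 109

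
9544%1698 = 1054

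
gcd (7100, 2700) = 100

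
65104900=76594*850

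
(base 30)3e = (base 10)104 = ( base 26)40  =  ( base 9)125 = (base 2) 1101000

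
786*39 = 30654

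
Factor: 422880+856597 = 131^1*9767^1 = 1279477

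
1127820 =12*93985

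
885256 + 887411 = 1772667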